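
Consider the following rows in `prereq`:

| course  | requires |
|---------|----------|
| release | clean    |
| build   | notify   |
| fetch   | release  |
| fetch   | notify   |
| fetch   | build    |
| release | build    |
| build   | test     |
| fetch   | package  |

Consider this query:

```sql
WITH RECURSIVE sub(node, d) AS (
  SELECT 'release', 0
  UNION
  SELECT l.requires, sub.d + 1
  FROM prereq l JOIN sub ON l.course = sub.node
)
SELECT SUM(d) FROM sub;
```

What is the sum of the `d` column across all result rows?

6

Base: (release, d=0).
Iteration 1: edges from {release} -> (build, d=1), (clean, d=1).
Iteration 2: edges from {build,clean} -> (notify, d=2), (test, d=2).
Iteration 3: no outgoing edges from {notify,test}; recursion stops.
SUM(d) = 0 + 1 + 1 + 2 + 2 = 6.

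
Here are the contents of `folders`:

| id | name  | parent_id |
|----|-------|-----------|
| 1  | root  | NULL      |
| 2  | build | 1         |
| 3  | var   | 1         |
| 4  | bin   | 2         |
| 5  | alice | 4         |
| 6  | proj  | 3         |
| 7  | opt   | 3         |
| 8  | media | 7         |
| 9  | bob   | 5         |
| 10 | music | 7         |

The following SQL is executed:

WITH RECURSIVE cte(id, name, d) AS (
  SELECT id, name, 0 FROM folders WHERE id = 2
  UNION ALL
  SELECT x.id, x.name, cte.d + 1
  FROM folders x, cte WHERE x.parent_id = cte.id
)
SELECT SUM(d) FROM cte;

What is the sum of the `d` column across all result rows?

Base: id=2 (build) at d 0.
Iteration 1: rows with parent_id in {2} -> bin (id 4, d 1).
Iteration 2: rows with parent_id in {4} -> alice (id 5, d 2).
Iteration 3: rows with parent_id in {5} -> bob (id 9, d 3).
Iteration 4: no rows with parent_id in {9}; recursion stops.
SUM(d) = 0 + 1 + 2 + 3 = 6.

6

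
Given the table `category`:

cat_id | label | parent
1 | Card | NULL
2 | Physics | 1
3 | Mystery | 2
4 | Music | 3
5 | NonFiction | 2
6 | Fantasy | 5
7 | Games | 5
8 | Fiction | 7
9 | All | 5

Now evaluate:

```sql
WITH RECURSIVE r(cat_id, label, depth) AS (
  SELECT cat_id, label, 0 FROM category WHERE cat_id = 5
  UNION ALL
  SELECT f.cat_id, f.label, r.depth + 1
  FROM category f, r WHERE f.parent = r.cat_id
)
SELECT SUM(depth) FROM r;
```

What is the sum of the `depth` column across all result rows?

Base: cat_id=5 (NonFiction) at depth 0.
Iteration 1: rows with parent in {5} -> Fantasy (id 6, depth 1), Games (id 7, depth 1), All (id 9, depth 1).
Iteration 2: rows with parent in {6,7,9} -> Fiction (id 8, depth 2).
Iteration 3: no rows with parent in {8}; recursion stops.
SUM(depth) = 0 + 1 + 1 + 1 + 2 = 5.

5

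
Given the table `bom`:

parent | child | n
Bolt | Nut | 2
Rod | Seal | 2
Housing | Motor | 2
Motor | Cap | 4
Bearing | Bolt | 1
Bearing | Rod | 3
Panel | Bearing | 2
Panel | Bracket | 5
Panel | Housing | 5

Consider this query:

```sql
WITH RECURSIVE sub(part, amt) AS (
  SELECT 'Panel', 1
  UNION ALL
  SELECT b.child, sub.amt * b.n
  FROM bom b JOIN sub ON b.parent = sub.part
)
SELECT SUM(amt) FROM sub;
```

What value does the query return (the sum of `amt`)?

87

Base: (Panel, amt=1).
Iteration 1: components of {Panel} -> Bearing = 1*2 = 2, Bracket = 1*5 = 5, Housing = 1*5 = 5.
Iteration 2: components of {Bearing,Bracket,Housing} -> Bolt = 2*1 = 2, Motor = 5*2 = 10, Rod = 2*3 = 6.
Iteration 3: components of {Bolt,Motor,Rod} -> Cap = 10*4 = 40, Nut = 2*2 = 4, Seal = 6*2 = 12.
Iteration 4: no further components; recursion stops.
SUM(amt) = 1 + 2 + 5 + 5 + 2 + 6 + 10 + 4 + 12 + 40 = 87.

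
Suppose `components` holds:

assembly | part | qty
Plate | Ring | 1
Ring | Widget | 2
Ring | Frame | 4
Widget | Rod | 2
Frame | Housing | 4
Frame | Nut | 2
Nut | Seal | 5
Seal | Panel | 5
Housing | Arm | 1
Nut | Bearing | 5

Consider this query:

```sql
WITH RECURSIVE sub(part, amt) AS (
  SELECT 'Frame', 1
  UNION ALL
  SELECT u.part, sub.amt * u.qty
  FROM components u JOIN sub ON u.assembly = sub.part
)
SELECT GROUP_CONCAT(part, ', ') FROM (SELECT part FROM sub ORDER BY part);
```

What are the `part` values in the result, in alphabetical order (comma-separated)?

Base: (Frame, amt=1).
Iteration 1: components of {Frame} -> Housing = 1*4 = 4, Nut = 1*2 = 2.
Iteration 2: components of {Housing,Nut} -> Arm = 4*1 = 4, Bearing = 2*5 = 10, Seal = 2*5 = 10.
Iteration 3: components of {Arm,Bearing,Seal} -> Panel = 10*5 = 50.
Iteration 4: no further components; recursion stops.

Arm, Bearing, Frame, Housing, Nut, Panel, Seal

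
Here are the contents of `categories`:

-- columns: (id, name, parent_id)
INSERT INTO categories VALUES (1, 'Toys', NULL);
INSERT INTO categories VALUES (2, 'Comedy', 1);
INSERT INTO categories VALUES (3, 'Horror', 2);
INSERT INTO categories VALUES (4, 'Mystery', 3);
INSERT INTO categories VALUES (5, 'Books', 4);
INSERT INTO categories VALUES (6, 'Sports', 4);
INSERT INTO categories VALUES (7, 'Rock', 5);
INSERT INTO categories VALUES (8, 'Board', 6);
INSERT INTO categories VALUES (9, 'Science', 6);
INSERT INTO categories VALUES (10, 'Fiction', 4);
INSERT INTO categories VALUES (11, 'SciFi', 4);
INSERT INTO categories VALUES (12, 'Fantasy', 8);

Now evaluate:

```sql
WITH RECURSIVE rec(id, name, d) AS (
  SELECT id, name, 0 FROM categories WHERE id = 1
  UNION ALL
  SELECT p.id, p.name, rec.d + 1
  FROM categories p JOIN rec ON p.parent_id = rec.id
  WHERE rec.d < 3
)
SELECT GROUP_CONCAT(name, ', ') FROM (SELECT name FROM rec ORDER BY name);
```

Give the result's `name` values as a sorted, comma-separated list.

Base: id=1 (Toys) at d 0.
Iteration 1: rows with parent_id in {1} -> Comedy (id 2, d 1).
Iteration 2: rows with parent_id in {2} -> Horror (id 3, d 2).
Iteration 3: rows with parent_id in {3} -> Mystery (id 4, d 3).
Iteration 4: d < 3 fails for all current rows; recursion stops.

Comedy, Horror, Mystery, Toys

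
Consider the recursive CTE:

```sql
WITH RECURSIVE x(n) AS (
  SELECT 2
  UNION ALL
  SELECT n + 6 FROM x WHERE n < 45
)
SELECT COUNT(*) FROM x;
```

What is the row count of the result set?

9

Base: n=2.
Iteration 1: 2 < 45 holds -> n = 2 + 6 = 8.
Iteration 2: 8 < 45 holds -> n = 8 + 6 = 14.
Iteration 3: 14 < 45 holds -> n = 14 + 6 = 20.
Iteration 4: 20 < 45 holds -> n = 20 + 6 = 26.
Iteration 5: 26 < 45 holds -> n = 26 + 6 = 32.
Iteration 6: 32 < 45 holds -> n = 32 + 6 = 38.
Iteration 7: 38 < 45 holds -> n = 38 + 6 = 44.
Iteration 8: 44 < 45 holds -> n = 44 + 6 = 50.
Iteration 9: 50 < 45 fails; recursion stops.
Total rows emitted: 9.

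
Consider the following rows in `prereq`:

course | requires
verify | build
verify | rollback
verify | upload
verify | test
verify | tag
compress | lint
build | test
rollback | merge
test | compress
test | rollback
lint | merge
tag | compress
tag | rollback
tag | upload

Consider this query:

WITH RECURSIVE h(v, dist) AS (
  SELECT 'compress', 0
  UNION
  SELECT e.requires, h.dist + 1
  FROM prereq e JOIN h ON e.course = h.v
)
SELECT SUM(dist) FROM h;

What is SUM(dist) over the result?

Base: (compress, dist=0).
Iteration 1: edges from {compress} -> (lint, dist=1).
Iteration 2: edges from {lint} -> (merge, dist=2).
Iteration 3: no outgoing edges from {merge}; recursion stops.
SUM(dist) = 0 + 1 + 2 = 3.

3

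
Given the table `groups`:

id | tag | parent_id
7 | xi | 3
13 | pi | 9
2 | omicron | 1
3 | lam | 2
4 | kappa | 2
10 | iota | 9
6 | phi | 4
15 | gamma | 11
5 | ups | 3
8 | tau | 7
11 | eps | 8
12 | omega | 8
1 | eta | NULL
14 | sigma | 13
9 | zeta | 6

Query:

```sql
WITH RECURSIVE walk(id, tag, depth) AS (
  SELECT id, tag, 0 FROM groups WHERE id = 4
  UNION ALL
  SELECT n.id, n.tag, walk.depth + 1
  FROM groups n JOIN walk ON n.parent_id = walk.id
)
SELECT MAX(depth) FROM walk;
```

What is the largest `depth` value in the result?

Base: id=4 (kappa) at depth 0.
Iteration 1: rows with parent_id in {4} -> phi (id 6, depth 1).
Iteration 2: rows with parent_id in {6} -> zeta (id 9, depth 2).
Iteration 3: rows with parent_id in {9} -> iota (id 10, depth 3), pi (id 13, depth 3).
Iteration 4: rows with parent_id in {10,13} -> sigma (id 14, depth 4).
Iteration 5: no rows with parent_id in {14}; recursion stops.
depth values: 0, 1, 2, 3, 3, 4; the maximum is 4.

4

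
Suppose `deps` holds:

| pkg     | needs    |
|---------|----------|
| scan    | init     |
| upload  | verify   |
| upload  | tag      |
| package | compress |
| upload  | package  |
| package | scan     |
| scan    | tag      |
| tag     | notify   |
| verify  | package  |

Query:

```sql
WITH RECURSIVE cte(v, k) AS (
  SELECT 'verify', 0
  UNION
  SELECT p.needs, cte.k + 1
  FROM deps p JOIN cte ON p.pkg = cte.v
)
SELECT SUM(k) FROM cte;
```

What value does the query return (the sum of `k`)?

Base: (verify, k=0).
Iteration 1: edges from {verify} -> (package, k=1).
Iteration 2: edges from {package} -> (compress, k=2), (scan, k=2).
Iteration 3: edges from {compress,scan} -> (init, k=3), (tag, k=3).
Iteration 4: edges from {init,tag} -> (notify, k=4).
Iteration 5: no outgoing edges from {notify}; recursion stops.
SUM(k) = 0 + 1 + 2 + 2 + 3 + 3 + 4 = 15.

15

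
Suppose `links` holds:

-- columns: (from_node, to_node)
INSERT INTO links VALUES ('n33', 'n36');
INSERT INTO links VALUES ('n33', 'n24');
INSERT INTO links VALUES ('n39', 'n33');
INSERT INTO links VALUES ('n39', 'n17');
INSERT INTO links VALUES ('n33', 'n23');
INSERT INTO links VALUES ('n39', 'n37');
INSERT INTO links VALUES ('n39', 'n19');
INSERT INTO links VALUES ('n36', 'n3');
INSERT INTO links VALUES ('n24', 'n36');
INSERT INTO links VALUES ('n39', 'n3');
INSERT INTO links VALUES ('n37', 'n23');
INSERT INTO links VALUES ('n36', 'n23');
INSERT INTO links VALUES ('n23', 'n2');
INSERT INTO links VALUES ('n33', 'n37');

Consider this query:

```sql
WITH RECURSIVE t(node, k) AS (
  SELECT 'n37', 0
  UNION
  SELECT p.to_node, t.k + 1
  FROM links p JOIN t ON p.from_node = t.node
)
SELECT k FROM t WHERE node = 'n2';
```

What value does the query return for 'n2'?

Base: (n37, k=0).
Iteration 1: edges from {n37} -> (n23, k=1).
Iteration 2: edges from {n23} -> (n2, k=2).
Iteration 3: no outgoing edges from {n2}; recursion stops.

2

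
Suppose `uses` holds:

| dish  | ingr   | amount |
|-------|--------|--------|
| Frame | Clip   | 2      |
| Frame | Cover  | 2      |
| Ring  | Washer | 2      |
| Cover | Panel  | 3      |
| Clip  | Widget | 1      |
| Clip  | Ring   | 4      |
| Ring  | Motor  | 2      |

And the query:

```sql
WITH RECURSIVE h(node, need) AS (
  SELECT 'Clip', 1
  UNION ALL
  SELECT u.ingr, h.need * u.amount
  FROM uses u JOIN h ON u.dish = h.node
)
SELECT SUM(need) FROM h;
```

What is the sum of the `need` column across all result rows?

22

Base: (Clip, need=1).
Iteration 1: components of {Clip} -> Ring = 1*4 = 4, Widget = 1*1 = 1.
Iteration 2: components of {Ring,Widget} -> Motor = 4*2 = 8, Washer = 4*2 = 8.
Iteration 3: no further components; recursion stops.
SUM(need) = 1 + 4 + 1 + 8 + 8 = 22.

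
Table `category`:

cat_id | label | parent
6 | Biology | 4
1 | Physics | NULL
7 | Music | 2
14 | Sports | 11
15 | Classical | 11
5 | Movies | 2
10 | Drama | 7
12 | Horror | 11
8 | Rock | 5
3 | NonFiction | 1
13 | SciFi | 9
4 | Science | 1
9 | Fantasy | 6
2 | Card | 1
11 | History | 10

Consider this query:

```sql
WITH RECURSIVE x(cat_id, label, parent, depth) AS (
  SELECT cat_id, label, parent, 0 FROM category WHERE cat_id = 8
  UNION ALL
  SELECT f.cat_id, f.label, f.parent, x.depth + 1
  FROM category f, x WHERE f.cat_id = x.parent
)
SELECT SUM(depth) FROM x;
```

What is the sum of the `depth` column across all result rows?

6

Base: cat_id=8 (Rock), parent=5, depth 0.
Iteration 1: join on cat_id=5 -> Movies (id 5, parent=2, depth 1).
Iteration 2: join on cat_id=2 -> Card (id 2, parent=1, depth 2).
Iteration 3: join on cat_id=1 -> Physics (id 1, parent=NULL, depth 3).
Iteration 4: parent is NULL; no match; recursion stops.
SUM(depth) = 0 + 1 + 2 + 3 = 6.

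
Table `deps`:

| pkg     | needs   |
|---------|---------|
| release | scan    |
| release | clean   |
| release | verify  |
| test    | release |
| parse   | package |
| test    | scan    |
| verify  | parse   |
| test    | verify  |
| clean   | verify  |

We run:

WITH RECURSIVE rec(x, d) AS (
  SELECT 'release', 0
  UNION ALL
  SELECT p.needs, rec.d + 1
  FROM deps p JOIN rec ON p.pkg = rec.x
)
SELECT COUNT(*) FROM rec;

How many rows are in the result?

9

Base: (release, d=0).
Iteration 1: edges from {release} -> (clean, d=1), (scan, d=1), (verify, d=1).
Iteration 2: edges from {clean,scan,verify} -> (parse, d=2), (verify, d=2).
Iteration 3: edges from {parse,verify} -> (package, d=3), (parse, d=3).
Iteration 4: edges from {package,parse} -> (package, d=4).
Iteration 5: no outgoing edges from {package}; recursion stops.
Total rows emitted: 9.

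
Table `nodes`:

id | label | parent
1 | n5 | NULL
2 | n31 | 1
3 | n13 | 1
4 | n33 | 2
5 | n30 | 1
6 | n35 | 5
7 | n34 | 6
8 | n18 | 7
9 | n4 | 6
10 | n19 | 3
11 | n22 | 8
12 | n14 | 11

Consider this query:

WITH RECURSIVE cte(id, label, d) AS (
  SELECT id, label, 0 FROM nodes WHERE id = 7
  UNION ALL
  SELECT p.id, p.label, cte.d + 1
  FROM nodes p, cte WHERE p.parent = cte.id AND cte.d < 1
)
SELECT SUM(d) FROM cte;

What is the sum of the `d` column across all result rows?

1

Base: id=7 (n34) at d 0.
Iteration 1: rows with parent in {7} -> n18 (id 8, d 1).
Iteration 2: d < 1 fails for all current rows; recursion stops.
SUM(d) = 0 + 1 = 1.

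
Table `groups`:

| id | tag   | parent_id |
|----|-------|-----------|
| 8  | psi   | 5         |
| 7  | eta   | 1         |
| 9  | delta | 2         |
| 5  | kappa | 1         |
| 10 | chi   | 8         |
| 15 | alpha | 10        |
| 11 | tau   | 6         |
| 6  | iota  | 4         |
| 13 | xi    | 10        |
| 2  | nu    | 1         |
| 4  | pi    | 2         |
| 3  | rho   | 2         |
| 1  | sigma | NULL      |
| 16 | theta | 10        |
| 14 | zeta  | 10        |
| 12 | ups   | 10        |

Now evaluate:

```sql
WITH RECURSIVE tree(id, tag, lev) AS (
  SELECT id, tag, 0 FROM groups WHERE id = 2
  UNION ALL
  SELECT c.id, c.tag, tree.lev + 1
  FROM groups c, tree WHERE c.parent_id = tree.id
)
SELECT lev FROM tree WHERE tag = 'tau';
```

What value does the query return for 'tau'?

3

Base: id=2 (nu) at lev 0.
Iteration 1: rows with parent_id in {2} -> rho (id 3, lev 1), pi (id 4, lev 1), delta (id 9, lev 1).
Iteration 2: rows with parent_id in {3,4,9} -> iota (id 6, lev 2).
Iteration 3: rows with parent_id in {6} -> tau (id 11, lev 3).
Iteration 4: no rows with parent_id in {11}; recursion stops.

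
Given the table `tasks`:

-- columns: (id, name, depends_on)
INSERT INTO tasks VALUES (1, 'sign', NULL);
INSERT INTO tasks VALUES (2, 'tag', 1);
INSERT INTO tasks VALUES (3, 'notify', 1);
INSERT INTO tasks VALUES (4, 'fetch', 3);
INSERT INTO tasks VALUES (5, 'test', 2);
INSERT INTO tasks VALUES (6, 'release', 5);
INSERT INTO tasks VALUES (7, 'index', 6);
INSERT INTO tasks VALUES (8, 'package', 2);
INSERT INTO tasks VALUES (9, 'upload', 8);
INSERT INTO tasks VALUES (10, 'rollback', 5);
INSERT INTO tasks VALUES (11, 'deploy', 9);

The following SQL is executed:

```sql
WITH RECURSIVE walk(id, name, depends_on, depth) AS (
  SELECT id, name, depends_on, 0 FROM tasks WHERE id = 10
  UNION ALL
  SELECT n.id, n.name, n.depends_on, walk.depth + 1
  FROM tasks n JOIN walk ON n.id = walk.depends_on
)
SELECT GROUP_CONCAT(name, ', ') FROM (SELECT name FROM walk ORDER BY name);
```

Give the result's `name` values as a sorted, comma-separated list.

Base: id=10 (rollback), depends_on=5, depth 0.
Iteration 1: join on id=5 -> test (id 5, depends_on=2, depth 1).
Iteration 2: join on id=2 -> tag (id 2, depends_on=1, depth 2).
Iteration 3: join on id=1 -> sign (id 1, depends_on=NULL, depth 3).
Iteration 4: depends_on is NULL; no match; recursion stops.

rollback, sign, tag, test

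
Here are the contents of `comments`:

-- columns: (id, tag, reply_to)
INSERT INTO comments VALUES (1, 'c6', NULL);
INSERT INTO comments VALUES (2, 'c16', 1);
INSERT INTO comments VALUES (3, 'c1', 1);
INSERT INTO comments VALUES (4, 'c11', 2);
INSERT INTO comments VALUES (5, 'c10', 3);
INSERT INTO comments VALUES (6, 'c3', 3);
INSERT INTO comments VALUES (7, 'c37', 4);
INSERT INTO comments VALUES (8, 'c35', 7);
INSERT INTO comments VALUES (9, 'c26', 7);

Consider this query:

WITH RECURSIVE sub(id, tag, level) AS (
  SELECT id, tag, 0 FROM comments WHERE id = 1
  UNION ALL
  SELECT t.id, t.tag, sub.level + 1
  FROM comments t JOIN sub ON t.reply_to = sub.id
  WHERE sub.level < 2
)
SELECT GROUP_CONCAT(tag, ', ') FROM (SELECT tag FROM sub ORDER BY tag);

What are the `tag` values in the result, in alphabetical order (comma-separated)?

c1, c10, c11, c16, c3, c6

Base: id=1 (c6) at level 0.
Iteration 1: rows with reply_to in {1} -> c16 (id 2, level 1), c1 (id 3, level 1).
Iteration 2: rows with reply_to in {2,3} -> c11 (id 4, level 2), c10 (id 5, level 2), c3 (id 6, level 2).
Iteration 3: level < 2 fails for all current rows; recursion stops.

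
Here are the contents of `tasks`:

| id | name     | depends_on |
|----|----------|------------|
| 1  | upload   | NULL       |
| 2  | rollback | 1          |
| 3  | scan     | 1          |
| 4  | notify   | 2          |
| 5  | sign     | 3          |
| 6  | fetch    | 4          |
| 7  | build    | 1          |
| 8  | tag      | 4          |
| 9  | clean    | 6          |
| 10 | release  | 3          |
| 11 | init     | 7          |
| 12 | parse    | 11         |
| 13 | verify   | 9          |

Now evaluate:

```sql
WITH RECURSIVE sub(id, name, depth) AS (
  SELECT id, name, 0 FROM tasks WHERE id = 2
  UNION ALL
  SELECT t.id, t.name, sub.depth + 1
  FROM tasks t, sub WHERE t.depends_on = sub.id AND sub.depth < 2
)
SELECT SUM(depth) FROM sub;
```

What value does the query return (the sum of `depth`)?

Base: id=2 (rollback) at depth 0.
Iteration 1: rows with depends_on in {2} -> notify (id 4, depth 1).
Iteration 2: rows with depends_on in {4} -> fetch (id 6, depth 2), tag (id 8, depth 2).
Iteration 3: depth < 2 fails for all current rows; recursion stops.
SUM(depth) = 0 + 1 + 2 + 2 = 5.

5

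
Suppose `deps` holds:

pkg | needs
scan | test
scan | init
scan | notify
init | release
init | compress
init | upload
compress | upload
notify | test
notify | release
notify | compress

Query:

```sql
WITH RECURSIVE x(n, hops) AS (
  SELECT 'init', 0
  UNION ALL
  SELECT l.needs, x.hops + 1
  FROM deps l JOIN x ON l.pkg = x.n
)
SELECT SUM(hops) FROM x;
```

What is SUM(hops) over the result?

Base: (init, hops=0).
Iteration 1: edges from {init} -> (compress, hops=1), (release, hops=1), (upload, hops=1).
Iteration 2: edges from {compress,release,upload} -> (upload, hops=2).
Iteration 3: no outgoing edges from {upload}; recursion stops.
SUM(hops) = 0 + 1 + 1 + 1 + 2 = 5.

5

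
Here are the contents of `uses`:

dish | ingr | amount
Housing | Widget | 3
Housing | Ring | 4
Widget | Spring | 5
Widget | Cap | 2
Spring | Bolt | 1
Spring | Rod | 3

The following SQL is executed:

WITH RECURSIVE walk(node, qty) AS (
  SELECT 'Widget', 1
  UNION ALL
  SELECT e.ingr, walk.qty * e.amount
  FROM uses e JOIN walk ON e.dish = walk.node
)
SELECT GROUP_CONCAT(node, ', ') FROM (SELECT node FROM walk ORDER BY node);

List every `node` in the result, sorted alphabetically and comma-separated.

Base: (Widget, qty=1).
Iteration 1: components of {Widget} -> Cap = 1*2 = 2, Spring = 1*5 = 5.
Iteration 2: components of {Cap,Spring} -> Bolt = 5*1 = 5, Rod = 5*3 = 15.
Iteration 3: no further components; recursion stops.

Bolt, Cap, Rod, Spring, Widget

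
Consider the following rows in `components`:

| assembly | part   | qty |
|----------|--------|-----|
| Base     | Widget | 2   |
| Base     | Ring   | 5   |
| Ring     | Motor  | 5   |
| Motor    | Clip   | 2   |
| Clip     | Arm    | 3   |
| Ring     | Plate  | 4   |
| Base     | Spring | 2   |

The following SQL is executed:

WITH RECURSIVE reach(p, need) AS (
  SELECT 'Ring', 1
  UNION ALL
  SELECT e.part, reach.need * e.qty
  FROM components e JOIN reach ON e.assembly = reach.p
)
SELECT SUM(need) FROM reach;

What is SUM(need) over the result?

50

Base: (Ring, need=1).
Iteration 1: components of {Ring} -> Motor = 1*5 = 5, Plate = 1*4 = 4.
Iteration 2: components of {Motor,Plate} -> Clip = 5*2 = 10.
Iteration 3: components of {Clip} -> Arm = 10*3 = 30.
Iteration 4: no further components; recursion stops.
SUM(need) = 1 + 5 + 4 + 10 + 30 = 50.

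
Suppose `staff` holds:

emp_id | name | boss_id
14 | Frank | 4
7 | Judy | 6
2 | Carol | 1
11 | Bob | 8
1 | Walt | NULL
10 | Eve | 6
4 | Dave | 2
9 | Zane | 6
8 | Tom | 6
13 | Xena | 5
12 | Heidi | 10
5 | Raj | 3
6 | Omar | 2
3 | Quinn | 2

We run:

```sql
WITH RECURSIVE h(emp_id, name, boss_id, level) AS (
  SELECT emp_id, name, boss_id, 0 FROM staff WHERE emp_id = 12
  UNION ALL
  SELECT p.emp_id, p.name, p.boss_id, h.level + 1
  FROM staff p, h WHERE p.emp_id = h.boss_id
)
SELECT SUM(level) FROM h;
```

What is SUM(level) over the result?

10

Base: emp_id=12 (Heidi), boss_id=10, level 0.
Iteration 1: join on emp_id=10 -> Eve (id 10, boss_id=6, level 1).
Iteration 2: join on emp_id=6 -> Omar (id 6, boss_id=2, level 2).
Iteration 3: join on emp_id=2 -> Carol (id 2, boss_id=1, level 3).
Iteration 4: join on emp_id=1 -> Walt (id 1, boss_id=NULL, level 4).
Iteration 5: boss_id is NULL; no match; recursion stops.
SUM(level) = 0 + 1 + 2 + 3 + 4 = 10.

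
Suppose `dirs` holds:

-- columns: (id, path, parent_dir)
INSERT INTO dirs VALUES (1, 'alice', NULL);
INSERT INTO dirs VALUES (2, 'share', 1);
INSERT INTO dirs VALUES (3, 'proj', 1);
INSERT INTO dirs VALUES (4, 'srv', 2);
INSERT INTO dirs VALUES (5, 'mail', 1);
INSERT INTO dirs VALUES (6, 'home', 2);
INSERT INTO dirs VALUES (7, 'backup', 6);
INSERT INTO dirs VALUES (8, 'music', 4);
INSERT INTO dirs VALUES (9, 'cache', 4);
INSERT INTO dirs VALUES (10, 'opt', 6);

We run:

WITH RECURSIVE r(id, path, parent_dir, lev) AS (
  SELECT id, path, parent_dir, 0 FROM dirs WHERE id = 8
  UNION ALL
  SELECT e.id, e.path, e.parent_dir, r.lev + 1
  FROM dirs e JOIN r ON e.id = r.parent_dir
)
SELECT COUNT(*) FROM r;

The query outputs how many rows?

Base: id=8 (music), parent_dir=4, lev 0.
Iteration 1: join on id=4 -> srv (id 4, parent_dir=2, lev 1).
Iteration 2: join on id=2 -> share (id 2, parent_dir=1, lev 2).
Iteration 3: join on id=1 -> alice (id 1, parent_dir=NULL, lev 3).
Iteration 4: parent_dir is NULL; no match; recursion stops.
Total rows emitted: 4.

4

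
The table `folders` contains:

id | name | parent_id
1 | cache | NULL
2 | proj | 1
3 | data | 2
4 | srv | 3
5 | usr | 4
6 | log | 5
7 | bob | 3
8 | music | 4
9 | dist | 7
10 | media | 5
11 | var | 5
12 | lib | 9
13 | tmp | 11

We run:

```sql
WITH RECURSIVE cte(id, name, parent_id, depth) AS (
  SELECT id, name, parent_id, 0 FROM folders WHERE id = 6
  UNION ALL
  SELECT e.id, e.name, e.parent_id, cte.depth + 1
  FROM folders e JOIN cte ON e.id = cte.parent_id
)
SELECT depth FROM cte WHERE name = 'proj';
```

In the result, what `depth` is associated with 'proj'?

4

Base: id=6 (log), parent_id=5, depth 0.
Iteration 1: join on id=5 -> usr (id 5, parent_id=4, depth 1).
Iteration 2: join on id=4 -> srv (id 4, parent_id=3, depth 2).
Iteration 3: join on id=3 -> data (id 3, parent_id=2, depth 3).
Iteration 4: join on id=2 -> proj (id 2, parent_id=1, depth 4).
Iteration 5: join on id=1 -> cache (id 1, parent_id=NULL, depth 5).
Iteration 6: parent_id is NULL; no match; recursion stops.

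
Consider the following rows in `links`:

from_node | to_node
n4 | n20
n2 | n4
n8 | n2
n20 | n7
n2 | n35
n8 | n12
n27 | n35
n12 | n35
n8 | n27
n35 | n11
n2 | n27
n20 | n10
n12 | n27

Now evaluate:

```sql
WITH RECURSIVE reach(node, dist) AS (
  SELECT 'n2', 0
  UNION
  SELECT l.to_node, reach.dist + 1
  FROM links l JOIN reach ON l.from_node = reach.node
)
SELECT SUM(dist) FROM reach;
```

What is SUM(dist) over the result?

Base: (n2, dist=0).
Iteration 1: edges from {n2} -> (n27, dist=1), (n35, dist=1), (n4, dist=1).
Iteration 2: edges from {n27,n35,n4} -> (n11, dist=2), (n20, dist=2), (n35, dist=2).
Iteration 3: edges from {n11,n20,n35} -> (n10, dist=3), (n11, dist=3), (n7, dist=3).
Iteration 4: no outgoing edges from {n10,n11,n7}; recursion stops.
SUM(dist) = 0 + 1 + 1 + 1 + 2 + 2 + 2 + 3 + 3 + 3 = 18.

18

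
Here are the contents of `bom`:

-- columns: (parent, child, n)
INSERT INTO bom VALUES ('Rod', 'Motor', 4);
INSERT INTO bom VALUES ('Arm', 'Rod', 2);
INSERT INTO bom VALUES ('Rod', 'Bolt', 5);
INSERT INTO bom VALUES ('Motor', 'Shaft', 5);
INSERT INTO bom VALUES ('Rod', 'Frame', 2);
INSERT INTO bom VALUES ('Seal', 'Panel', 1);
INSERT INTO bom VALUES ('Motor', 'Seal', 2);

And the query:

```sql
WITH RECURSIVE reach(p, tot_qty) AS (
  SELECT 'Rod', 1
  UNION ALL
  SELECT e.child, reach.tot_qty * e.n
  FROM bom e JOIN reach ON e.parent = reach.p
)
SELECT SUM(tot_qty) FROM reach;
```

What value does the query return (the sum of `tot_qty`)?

48

Base: (Rod, tot_qty=1).
Iteration 1: components of {Rod} -> Bolt = 1*5 = 5, Frame = 1*2 = 2, Motor = 1*4 = 4.
Iteration 2: components of {Bolt,Frame,Motor} -> Seal = 4*2 = 8, Shaft = 4*5 = 20.
Iteration 3: components of {Seal,Shaft} -> Panel = 8*1 = 8.
Iteration 4: no further components; recursion stops.
SUM(tot_qty) = 1 + 2 + 4 + 5 + 8 + 20 + 8 = 48.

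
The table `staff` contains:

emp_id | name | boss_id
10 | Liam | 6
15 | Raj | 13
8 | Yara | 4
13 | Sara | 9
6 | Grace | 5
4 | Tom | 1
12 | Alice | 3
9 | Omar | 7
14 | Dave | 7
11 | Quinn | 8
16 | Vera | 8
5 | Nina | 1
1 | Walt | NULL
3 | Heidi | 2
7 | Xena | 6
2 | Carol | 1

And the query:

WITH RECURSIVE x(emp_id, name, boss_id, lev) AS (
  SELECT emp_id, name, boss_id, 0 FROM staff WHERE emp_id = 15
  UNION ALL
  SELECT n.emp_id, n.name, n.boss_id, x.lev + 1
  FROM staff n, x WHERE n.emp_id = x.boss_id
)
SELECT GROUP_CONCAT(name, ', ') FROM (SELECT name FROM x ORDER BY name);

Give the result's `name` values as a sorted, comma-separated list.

Grace, Nina, Omar, Raj, Sara, Walt, Xena

Base: emp_id=15 (Raj), boss_id=13, lev 0.
Iteration 1: join on emp_id=13 -> Sara (id 13, boss_id=9, lev 1).
Iteration 2: join on emp_id=9 -> Omar (id 9, boss_id=7, lev 2).
Iteration 3: join on emp_id=7 -> Xena (id 7, boss_id=6, lev 3).
Iteration 4: join on emp_id=6 -> Grace (id 6, boss_id=5, lev 4).
Iteration 5: join on emp_id=5 -> Nina (id 5, boss_id=1, lev 5).
Iteration 6: join on emp_id=1 -> Walt (id 1, boss_id=NULL, lev 6).
Iteration 7: boss_id is NULL; no match; recursion stops.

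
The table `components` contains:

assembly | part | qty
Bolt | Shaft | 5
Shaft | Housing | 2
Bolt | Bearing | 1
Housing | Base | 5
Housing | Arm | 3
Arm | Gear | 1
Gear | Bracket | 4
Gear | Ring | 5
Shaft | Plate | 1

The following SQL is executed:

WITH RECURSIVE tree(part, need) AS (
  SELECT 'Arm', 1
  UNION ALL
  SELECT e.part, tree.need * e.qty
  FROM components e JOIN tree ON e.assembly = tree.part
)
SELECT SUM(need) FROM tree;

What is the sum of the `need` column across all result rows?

Base: (Arm, need=1).
Iteration 1: components of {Arm} -> Gear = 1*1 = 1.
Iteration 2: components of {Gear} -> Bracket = 1*4 = 4, Ring = 1*5 = 5.
Iteration 3: no further components; recursion stops.
SUM(need) = 1 + 1 + 4 + 5 = 11.

11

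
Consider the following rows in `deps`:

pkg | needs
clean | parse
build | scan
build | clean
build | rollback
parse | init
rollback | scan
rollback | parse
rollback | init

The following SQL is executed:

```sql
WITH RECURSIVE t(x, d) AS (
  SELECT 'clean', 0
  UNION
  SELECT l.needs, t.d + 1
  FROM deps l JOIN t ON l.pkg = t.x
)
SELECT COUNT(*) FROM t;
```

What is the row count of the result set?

3

Base: (clean, d=0).
Iteration 1: edges from {clean} -> (parse, d=1).
Iteration 2: edges from {parse} -> (init, d=2).
Iteration 3: no outgoing edges from {init}; recursion stops.
Total rows emitted: 3.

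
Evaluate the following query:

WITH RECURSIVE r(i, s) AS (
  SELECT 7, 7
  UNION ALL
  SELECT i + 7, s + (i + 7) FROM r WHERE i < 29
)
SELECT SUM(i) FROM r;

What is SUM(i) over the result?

Base: i=7, s=7.
Iteration 1: 7 < 29 holds -> i = 7 + 7 = 14, s = 7 + 14 = 21.
Iteration 2: 14 < 29 holds -> i = 14 + 7 = 21, s = 21 + 21 = 42.
Iteration 3: 21 < 29 holds -> i = 21 + 7 = 28, s = 42 + 28 = 70.
Iteration 4: 28 < 29 holds -> i = 28 + 7 = 35, s = 70 + 35 = 105.
Iteration 5: 35 < 29 fails; recursion stops.
SUM(i) = 7 + 14 + 21 + 28 + 35 = 105.

105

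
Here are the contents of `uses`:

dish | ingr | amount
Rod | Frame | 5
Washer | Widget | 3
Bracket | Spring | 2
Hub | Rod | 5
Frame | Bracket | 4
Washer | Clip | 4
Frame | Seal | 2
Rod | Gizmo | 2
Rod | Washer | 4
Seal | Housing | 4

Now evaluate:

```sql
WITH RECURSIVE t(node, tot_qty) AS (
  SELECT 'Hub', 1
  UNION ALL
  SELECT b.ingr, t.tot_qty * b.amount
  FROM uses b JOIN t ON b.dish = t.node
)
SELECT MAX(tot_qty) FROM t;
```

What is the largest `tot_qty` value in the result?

200

Base: (Hub, tot_qty=1).
Iteration 1: components of {Hub} -> Rod = 1*5 = 5.
Iteration 2: components of {Rod} -> Frame = 5*5 = 25, Gizmo = 5*2 = 10, Washer = 5*4 = 20.
Iteration 3: components of {Frame,Gizmo,Washer} -> Bracket = 25*4 = 100, Clip = 20*4 = 80, Seal = 25*2 = 50, Widget = 20*3 = 60.
Iteration 4: components of {Bracket,Clip,Seal,Widget} -> Housing = 50*4 = 200, Spring = 100*2 = 200.
Iteration 5: no further components; recursion stops.
tot_qty values: 1, 5, 20, 10, 25, 80, 60, 50, 100, 200, 200; the maximum is 200.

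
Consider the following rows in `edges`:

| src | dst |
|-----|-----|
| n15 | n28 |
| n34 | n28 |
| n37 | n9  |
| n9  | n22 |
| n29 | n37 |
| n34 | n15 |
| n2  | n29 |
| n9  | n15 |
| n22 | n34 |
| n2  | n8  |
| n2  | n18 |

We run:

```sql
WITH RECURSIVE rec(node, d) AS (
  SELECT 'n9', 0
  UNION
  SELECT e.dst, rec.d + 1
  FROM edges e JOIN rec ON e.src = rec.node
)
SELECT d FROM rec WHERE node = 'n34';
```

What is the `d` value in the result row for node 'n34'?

Base: (n9, d=0).
Iteration 1: edges from {n9} -> (n15, d=1), (n22, d=1).
Iteration 2: edges from {n15,n22} -> (n28, d=2), (n34, d=2).
Iteration 3: edges from {n28,n34} -> (n15, d=3), (n28, d=3).
Iteration 4: edges from {n15,n28} -> (n28, d=4).
Iteration 5: no outgoing edges from {n28}; recursion stops.

2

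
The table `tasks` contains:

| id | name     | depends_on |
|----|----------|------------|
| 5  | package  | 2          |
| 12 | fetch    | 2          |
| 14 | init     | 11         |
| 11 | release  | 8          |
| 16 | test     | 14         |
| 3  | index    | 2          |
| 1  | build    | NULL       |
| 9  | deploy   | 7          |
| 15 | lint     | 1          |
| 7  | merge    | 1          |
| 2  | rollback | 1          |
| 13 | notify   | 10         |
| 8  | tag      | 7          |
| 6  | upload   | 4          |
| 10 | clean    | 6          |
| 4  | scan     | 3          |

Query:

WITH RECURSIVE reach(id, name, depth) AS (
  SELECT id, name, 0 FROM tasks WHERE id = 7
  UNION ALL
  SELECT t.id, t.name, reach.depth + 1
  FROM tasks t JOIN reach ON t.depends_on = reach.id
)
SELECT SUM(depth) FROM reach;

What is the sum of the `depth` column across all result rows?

11

Base: id=7 (merge) at depth 0.
Iteration 1: rows with depends_on in {7} -> tag (id 8, depth 1), deploy (id 9, depth 1).
Iteration 2: rows with depends_on in {8,9} -> release (id 11, depth 2).
Iteration 3: rows with depends_on in {11} -> init (id 14, depth 3).
Iteration 4: rows with depends_on in {14} -> test (id 16, depth 4).
Iteration 5: no rows with depends_on in {16}; recursion stops.
SUM(depth) = 0 + 1 + 1 + 2 + 3 + 4 = 11.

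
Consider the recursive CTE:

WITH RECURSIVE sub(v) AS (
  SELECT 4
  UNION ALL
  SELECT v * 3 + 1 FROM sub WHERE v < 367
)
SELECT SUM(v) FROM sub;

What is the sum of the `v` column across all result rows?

Base: v=4.
Iteration 1: 4 < 367 holds -> v = 4 * 3 + 1 = 13.
Iteration 2: 13 < 367 holds -> v = 13 * 3 + 1 = 40.
Iteration 3: 40 < 367 holds -> v = 40 * 3 + 1 = 121.
Iteration 4: 121 < 367 holds -> v = 121 * 3 + 1 = 364.
Iteration 5: 364 < 367 holds -> v = 364 * 3 + 1 = 1093.
Iteration 6: 1093 < 367 fails; recursion stops.
SUM(v) = 4 + 13 + 40 + 121 + 364 + 1093 = 1635.

1635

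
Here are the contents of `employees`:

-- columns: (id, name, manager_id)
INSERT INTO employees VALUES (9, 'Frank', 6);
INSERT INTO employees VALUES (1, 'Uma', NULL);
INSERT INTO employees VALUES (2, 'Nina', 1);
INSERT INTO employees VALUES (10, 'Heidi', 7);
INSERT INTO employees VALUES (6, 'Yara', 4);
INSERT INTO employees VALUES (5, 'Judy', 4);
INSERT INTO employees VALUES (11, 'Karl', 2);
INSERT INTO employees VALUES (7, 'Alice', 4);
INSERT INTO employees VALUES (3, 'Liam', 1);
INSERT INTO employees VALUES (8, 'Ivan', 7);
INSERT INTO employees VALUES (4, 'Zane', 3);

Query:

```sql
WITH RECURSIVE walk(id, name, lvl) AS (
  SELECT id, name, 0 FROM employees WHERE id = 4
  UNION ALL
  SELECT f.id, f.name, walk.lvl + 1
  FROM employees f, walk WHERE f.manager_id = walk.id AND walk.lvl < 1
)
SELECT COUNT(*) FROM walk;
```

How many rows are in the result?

4

Base: id=4 (Zane) at lvl 0.
Iteration 1: rows with manager_id in {4} -> Judy (id 5, lvl 1), Yara (id 6, lvl 1), Alice (id 7, lvl 1).
Iteration 2: lvl < 1 fails for all current rows; recursion stops.
Total rows emitted: 4.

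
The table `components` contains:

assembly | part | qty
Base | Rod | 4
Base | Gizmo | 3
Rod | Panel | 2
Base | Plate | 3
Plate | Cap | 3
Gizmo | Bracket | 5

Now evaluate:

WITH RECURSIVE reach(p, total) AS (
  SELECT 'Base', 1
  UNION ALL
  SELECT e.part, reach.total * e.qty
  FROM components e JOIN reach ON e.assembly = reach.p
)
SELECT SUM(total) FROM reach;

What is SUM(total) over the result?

43

Base: (Base, total=1).
Iteration 1: components of {Base} -> Gizmo = 1*3 = 3, Plate = 1*3 = 3, Rod = 1*4 = 4.
Iteration 2: components of {Gizmo,Plate,Rod} -> Bracket = 3*5 = 15, Cap = 3*3 = 9, Panel = 4*2 = 8.
Iteration 3: no further components; recursion stops.
SUM(total) = 1 + 4 + 3 + 3 + 8 + 15 + 9 = 43.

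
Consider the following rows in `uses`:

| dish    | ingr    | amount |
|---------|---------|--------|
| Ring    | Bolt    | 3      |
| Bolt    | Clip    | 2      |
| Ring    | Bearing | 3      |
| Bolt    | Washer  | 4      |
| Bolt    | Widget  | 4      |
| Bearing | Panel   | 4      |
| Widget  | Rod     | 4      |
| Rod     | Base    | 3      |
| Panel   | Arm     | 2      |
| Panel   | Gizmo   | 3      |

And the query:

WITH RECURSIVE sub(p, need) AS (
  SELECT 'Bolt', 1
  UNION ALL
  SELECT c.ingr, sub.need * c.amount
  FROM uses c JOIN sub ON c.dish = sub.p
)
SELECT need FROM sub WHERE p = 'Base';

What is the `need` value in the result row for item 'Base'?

Base: (Bolt, need=1).
Iteration 1: components of {Bolt} -> Clip = 1*2 = 2, Washer = 1*4 = 4, Widget = 1*4 = 4.
Iteration 2: components of {Clip,Washer,Widget} -> Rod = 4*4 = 16.
Iteration 3: components of {Rod} -> Base = 16*3 = 48.
Iteration 4: no further components; recursion stops.

48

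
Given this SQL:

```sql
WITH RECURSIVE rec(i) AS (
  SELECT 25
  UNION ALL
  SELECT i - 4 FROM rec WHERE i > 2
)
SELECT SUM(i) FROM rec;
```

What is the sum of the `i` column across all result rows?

91

Base: i=25.
Iteration 1: 25 > 2 holds -> i = 25 - 4 = 21.
Iteration 2: 21 > 2 holds -> i = 21 - 4 = 17.
Iteration 3: 17 > 2 holds -> i = 17 - 4 = 13.
Iteration 4: 13 > 2 holds -> i = 13 - 4 = 9.
Iteration 5: 9 > 2 holds -> i = 9 - 4 = 5.
Iteration 6: 5 > 2 holds -> i = 5 - 4 = 1.
Iteration 7: 1 > 2 fails; recursion stops.
SUM(i) = 25 + 21 + 17 + 13 + 9 + 5 + 1 = 91.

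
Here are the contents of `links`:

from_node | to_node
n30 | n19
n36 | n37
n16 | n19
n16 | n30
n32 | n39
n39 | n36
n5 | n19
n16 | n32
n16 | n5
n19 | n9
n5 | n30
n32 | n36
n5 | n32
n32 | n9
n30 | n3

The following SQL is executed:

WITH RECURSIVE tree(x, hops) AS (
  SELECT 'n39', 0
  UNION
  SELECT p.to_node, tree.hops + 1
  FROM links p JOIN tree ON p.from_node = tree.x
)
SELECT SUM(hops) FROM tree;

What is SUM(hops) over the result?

Base: (n39, hops=0).
Iteration 1: edges from {n39} -> (n36, hops=1).
Iteration 2: edges from {n36} -> (n37, hops=2).
Iteration 3: no outgoing edges from {n37}; recursion stops.
SUM(hops) = 0 + 1 + 2 = 3.

3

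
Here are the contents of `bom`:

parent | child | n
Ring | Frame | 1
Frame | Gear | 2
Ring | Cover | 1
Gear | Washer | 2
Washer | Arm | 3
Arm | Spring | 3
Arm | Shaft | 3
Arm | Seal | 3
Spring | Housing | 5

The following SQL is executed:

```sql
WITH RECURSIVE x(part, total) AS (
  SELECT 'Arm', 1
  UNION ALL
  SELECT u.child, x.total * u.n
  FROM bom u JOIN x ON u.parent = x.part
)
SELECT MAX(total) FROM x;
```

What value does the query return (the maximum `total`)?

15

Base: (Arm, total=1).
Iteration 1: components of {Arm} -> Seal = 1*3 = 3, Shaft = 1*3 = 3, Spring = 1*3 = 3.
Iteration 2: components of {Seal,Shaft,Spring} -> Housing = 3*5 = 15.
Iteration 3: no further components; recursion stops.
total values: 1, 3, 3, 3, 15; the maximum is 15.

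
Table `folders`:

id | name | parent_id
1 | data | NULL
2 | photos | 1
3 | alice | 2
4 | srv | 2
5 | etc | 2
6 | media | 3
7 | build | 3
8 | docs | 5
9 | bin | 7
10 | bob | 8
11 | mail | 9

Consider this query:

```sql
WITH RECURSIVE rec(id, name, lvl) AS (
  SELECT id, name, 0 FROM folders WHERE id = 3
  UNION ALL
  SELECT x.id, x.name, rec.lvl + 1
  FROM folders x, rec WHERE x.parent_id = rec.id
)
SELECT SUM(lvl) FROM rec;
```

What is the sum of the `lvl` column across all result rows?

7

Base: id=3 (alice) at lvl 0.
Iteration 1: rows with parent_id in {3} -> media (id 6, lvl 1), build (id 7, lvl 1).
Iteration 2: rows with parent_id in {6,7} -> bin (id 9, lvl 2).
Iteration 3: rows with parent_id in {9} -> mail (id 11, lvl 3).
Iteration 4: no rows with parent_id in {11}; recursion stops.
SUM(lvl) = 0 + 1 + 1 + 2 + 3 = 7.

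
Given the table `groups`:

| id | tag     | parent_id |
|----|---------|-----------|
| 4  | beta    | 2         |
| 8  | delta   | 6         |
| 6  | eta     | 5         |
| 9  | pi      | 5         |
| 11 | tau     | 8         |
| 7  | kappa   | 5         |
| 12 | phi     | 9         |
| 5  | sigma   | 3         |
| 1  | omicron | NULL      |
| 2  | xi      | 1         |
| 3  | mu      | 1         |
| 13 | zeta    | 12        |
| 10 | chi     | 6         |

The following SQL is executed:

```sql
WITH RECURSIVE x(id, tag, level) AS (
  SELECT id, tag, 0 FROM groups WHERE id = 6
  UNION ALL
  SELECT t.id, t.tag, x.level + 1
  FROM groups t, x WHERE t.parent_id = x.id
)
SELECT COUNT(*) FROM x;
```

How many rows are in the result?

Base: id=6 (eta) at level 0.
Iteration 1: rows with parent_id in {6} -> delta (id 8, level 1), chi (id 10, level 1).
Iteration 2: rows with parent_id in {8,10} -> tau (id 11, level 2).
Iteration 3: no rows with parent_id in {11}; recursion stops.
Total rows emitted: 4.

4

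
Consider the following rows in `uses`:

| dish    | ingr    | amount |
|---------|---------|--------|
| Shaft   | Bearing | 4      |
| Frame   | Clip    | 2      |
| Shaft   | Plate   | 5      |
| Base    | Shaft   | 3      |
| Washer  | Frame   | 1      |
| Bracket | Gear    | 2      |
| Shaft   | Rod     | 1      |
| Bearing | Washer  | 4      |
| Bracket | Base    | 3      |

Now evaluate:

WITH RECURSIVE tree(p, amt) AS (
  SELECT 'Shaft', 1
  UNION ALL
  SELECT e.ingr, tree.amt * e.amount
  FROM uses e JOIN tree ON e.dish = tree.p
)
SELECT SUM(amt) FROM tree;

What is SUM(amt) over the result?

Base: (Shaft, amt=1).
Iteration 1: components of {Shaft} -> Bearing = 1*4 = 4, Plate = 1*5 = 5, Rod = 1*1 = 1.
Iteration 2: components of {Bearing,Plate,Rod} -> Washer = 4*4 = 16.
Iteration 3: components of {Washer} -> Frame = 16*1 = 16.
Iteration 4: components of {Frame} -> Clip = 16*2 = 32.
Iteration 5: no further components; recursion stops.
SUM(amt) = 1 + 5 + 4 + 1 + 16 + 16 + 32 = 75.

75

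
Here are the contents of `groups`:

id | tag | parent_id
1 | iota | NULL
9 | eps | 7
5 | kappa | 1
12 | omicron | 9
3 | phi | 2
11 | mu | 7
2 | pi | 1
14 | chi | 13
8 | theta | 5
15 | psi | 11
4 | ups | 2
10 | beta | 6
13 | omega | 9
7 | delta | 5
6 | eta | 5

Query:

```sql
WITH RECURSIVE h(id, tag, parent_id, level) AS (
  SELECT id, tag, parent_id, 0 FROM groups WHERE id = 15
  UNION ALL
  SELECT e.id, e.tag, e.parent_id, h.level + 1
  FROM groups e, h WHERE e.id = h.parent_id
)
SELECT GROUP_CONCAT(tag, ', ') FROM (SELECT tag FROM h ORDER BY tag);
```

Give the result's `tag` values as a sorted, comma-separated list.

Base: id=15 (psi), parent_id=11, level 0.
Iteration 1: join on id=11 -> mu (id 11, parent_id=7, level 1).
Iteration 2: join on id=7 -> delta (id 7, parent_id=5, level 2).
Iteration 3: join on id=5 -> kappa (id 5, parent_id=1, level 3).
Iteration 4: join on id=1 -> iota (id 1, parent_id=NULL, level 4).
Iteration 5: parent_id is NULL; no match; recursion stops.

delta, iota, kappa, mu, psi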